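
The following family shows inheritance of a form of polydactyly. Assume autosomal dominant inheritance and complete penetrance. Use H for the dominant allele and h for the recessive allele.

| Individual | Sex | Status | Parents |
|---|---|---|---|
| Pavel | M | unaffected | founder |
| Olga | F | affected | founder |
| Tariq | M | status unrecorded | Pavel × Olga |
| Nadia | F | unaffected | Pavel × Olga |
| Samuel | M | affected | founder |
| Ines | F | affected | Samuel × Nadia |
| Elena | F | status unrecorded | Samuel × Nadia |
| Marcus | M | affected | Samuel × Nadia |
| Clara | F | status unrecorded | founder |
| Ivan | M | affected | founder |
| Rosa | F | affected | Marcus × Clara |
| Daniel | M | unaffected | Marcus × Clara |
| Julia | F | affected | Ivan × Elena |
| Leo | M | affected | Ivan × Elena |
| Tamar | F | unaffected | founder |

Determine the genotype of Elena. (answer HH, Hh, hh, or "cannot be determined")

Elena's phenotype is unrecorded, and no parent or child forces a single allele at both positions; consistent genotype assignments exist with Elena as Hh or hh.

cannot be determined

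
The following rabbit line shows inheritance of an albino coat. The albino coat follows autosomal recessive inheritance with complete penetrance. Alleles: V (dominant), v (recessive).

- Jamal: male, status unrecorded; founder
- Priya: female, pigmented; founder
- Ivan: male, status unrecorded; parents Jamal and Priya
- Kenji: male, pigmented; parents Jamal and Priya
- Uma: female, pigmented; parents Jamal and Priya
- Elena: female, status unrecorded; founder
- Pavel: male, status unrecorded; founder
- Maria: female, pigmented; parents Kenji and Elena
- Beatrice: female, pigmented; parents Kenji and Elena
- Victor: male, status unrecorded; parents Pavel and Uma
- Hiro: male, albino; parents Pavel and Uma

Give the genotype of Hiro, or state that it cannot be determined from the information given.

Hiro is albino, so Hiro is vv.

vv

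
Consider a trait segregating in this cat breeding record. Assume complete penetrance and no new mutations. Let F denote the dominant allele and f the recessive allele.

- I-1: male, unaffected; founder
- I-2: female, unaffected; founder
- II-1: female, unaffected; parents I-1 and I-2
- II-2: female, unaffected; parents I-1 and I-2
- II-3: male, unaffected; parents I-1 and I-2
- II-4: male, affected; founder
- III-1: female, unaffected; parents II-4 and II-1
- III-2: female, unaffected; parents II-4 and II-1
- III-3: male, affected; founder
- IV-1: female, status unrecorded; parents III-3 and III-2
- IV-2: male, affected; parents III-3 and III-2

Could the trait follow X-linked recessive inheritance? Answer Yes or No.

A consistent assignment under X-linked recessive exists: I-1 X^F Y, I-2 X^F X^F, II-1 X^F X^F, II-2 X^F X^F, II-3 X^F Y, II-4 X^f Y, III-1 X^F X^f, III-2 X^F X^f, III-3 X^f Y, IV-1 X^F X^f, IV-2 X^f Y.
In this assignment every recorded phenotype matches its genotype and every non-founder's genotype is obtainable from its parents' genotypes, so the pedigree is consistent.

Yes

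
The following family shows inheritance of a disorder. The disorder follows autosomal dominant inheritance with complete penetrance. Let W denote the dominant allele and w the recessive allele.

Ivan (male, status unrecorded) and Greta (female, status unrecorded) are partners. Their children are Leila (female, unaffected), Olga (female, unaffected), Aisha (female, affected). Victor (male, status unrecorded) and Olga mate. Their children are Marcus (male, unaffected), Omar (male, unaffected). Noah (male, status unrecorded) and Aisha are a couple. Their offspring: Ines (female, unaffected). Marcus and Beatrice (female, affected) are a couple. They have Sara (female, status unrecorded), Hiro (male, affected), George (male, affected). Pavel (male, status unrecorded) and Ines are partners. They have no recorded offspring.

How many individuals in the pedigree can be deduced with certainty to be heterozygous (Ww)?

3

Obligate heterozygotes: Aisha is affected so carries W and passed w to Ines (ww), so Aisha is Ww; Hiro is affected so carries W and received w from Marcus (ww), so Hiro is Ww; George is affected so carries W and received w from Marcus (ww), so George is Ww.
Every other individual is either homozygous by phenotype or has at least one consistent homozygous assignment, so the count is 3.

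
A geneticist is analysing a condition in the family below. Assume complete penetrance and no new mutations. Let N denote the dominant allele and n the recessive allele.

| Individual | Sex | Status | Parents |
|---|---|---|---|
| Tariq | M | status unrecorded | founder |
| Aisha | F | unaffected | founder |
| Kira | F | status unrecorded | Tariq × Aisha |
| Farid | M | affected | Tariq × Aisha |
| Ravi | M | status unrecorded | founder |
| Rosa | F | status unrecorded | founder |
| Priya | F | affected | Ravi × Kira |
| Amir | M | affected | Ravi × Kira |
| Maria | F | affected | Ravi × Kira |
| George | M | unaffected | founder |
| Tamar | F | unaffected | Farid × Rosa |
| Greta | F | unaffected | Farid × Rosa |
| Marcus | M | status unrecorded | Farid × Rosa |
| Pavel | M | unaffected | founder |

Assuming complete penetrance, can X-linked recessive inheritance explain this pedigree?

A consistent assignment under X-linked recessive exists: Tariq X^N Y, Aisha X^N X^n, Kira X^N X^n, Farid X^n Y, Ravi X^n Y, Rosa X^N X^N, Priya X^n X^n, Amir X^n Y, Maria X^n X^n, George X^N Y, Tamar X^N X^n, Greta X^N X^n, Marcus X^N Y, Pavel X^N Y.
In this assignment every recorded phenotype matches its genotype and every non-founder's genotype is obtainable from its parents' genotypes, so the pedigree is consistent.

Yes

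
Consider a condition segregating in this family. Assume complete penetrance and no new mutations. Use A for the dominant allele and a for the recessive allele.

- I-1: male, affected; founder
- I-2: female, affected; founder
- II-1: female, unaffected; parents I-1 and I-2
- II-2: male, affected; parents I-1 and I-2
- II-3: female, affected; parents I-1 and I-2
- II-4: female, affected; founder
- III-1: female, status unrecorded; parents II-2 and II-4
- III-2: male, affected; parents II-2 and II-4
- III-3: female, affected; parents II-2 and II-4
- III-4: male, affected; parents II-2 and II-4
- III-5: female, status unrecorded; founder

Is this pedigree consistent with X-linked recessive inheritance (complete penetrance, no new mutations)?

No

Under X-linked recessive, II-1 (unaffected, female) cannot arise from I-1 (affected) × I-2 (affected).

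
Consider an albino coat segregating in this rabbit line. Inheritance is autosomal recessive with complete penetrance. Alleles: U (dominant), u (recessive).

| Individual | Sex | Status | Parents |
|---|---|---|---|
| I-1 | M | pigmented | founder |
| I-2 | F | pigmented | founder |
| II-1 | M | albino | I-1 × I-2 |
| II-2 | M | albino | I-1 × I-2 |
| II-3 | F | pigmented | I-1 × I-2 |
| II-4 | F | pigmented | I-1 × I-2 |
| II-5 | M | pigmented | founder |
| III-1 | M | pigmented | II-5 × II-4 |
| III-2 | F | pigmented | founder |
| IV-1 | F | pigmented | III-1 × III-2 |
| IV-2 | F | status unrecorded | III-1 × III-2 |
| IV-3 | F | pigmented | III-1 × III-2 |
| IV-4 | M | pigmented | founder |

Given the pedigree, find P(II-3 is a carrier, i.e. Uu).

I-1 is pigmented so carries U and passed u to II-1 (uu), so I-1 is Uu.
I-2 is pigmented so carries U and passed u to II-1 (uu), so I-2 is Uu.
Their cross gives offspring ratios 1/4 UU : 1/2 Uu : 1/4 uu. Conditioning on II-3 being pigmented, P(Uu) = 1/2 / 3/4 = 2/3.

2/3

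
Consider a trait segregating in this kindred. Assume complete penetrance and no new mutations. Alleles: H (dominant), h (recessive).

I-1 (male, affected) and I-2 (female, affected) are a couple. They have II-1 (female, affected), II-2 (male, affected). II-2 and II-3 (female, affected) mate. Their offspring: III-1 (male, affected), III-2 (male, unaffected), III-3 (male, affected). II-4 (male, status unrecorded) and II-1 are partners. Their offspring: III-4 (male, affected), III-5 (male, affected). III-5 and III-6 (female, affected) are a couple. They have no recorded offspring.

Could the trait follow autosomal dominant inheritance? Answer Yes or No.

A consistent assignment under autosomal dominant exists: I-1 HH, I-2 Hh, II-1 HH, II-2 Hh, II-3 Hh, II-4 HH, III-1 HH, III-2 hh, III-3 HH, III-4 HH, III-5 HH, III-6 HH.
In this assignment every recorded phenotype matches its genotype and every non-founder's genotype is obtainable from its parents' genotypes, so the pedigree is consistent.

Yes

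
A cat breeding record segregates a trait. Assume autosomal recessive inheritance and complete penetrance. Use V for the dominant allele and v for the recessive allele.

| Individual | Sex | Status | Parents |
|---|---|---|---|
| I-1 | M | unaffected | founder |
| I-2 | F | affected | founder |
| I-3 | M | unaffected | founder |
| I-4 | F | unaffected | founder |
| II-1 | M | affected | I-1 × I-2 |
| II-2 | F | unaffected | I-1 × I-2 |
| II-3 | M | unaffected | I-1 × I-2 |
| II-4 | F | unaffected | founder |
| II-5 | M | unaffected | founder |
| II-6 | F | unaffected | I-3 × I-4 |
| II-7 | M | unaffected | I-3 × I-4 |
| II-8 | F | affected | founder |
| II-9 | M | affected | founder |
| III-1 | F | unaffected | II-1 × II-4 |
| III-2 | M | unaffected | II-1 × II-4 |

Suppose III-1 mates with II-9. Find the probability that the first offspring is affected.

1/2

III-1 is unaffected so carries V and received v from II-1 (vv), so III-1 is Vv.
II-9 is affected, so II-9 is vv.
The cross gives 1/2 Vv : 1/2 vv, so P(offspring is affected) = 1/2.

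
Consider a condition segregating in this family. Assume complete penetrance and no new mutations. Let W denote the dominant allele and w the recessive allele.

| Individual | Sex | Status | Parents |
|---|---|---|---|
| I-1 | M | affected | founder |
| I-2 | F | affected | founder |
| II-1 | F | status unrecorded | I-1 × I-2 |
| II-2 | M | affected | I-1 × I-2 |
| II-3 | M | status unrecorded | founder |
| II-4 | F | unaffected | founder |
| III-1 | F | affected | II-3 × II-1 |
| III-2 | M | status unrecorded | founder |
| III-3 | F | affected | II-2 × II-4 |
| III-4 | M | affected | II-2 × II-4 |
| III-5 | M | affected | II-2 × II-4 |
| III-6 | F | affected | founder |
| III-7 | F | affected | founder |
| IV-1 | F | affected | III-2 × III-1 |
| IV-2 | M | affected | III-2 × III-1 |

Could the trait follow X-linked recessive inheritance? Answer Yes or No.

A consistent assignment under X-linked recessive exists: I-1 X^w Y, I-2 X^w X^w, II-1 X^w X^w, II-2 X^w Y, II-3 X^w Y, II-4 X^W X^w, III-1 X^w X^w, III-2 X^w Y, III-3 X^w X^w, III-4 X^w Y, III-5 X^w Y, III-6 X^w X^w, III-7 X^w X^w, IV-1 X^w X^w, IV-2 X^w Y.
In this assignment every recorded phenotype matches its genotype and every non-founder's genotype is obtainable from its parents' genotypes, so the pedigree is consistent.

Yes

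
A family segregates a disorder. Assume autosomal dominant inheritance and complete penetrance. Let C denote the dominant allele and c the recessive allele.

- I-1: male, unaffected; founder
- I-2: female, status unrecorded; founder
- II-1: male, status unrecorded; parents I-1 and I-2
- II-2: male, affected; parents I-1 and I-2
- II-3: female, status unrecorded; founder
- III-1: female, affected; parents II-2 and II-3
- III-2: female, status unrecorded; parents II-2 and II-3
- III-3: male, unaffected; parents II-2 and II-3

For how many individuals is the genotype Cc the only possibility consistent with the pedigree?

Obligate heterozygotes: II-2 is affected so carries C and received c from I-1 (cc), so II-2 is Cc.
Every other individual is either homozygous by phenotype or has at least one consistent homozygous assignment, so the count is 1.

1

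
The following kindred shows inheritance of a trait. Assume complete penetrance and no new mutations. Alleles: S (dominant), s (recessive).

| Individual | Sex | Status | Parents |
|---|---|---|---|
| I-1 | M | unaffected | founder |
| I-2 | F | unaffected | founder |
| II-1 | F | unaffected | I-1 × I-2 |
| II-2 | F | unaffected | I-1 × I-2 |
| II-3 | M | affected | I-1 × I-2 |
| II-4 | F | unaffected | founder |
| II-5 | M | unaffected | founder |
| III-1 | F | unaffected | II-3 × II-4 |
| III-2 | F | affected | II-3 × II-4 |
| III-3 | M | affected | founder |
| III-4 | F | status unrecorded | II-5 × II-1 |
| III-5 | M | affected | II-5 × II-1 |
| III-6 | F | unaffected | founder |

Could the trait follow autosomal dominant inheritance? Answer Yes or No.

No

Under autosomal dominant, II-3 (affected, male) cannot arise from I-1 (unaffected) × I-2 (unaffected).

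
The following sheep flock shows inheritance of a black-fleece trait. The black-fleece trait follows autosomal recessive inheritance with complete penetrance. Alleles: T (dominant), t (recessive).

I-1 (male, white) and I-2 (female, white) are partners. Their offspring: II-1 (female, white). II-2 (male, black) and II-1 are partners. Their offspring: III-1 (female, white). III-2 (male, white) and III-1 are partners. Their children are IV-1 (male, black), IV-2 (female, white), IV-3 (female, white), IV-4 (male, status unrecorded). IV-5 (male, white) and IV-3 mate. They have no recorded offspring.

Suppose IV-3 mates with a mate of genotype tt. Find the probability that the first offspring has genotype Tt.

2/3

III-2 is white so carries T and passed t to IV-1 (tt), so III-2 is Tt.
III-1 is white so carries T and received t from II-2 (tt), so III-1 is Tt.
IV-3 is a white offspring of III-2 (Tt) × III-1 (Tt), whose cross gives 1/4 TT : 1/2 Tt : 1/4 tt; conditioning on being white, IV-3 is TT with probability 1/3, Tt with probability 2/3.
Summing over parental genotype combinations, P(offspring has genotype Tt) = 1/3·1 + 2/3·1/2 = 2/3.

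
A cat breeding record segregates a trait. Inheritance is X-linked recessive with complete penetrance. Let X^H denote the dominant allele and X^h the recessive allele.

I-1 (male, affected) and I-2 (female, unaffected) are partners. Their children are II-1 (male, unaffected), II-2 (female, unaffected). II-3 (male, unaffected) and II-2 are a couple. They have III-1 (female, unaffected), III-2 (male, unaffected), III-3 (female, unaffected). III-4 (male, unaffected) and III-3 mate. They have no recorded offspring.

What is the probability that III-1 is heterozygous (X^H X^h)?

II-3 is unaffected, so II-3 is X^H Y.
II-2 is unaffected so carries H and received h from I-1 (X^h Y), so II-2 is X^H X^h.
Their cross gives offspring ratios 1/2 X^H X^H : 1/2 X^H X^h. Conditioning on III-1 being unaffected, P(X^H X^h) = 1/2 / 1 = 1/2.

1/2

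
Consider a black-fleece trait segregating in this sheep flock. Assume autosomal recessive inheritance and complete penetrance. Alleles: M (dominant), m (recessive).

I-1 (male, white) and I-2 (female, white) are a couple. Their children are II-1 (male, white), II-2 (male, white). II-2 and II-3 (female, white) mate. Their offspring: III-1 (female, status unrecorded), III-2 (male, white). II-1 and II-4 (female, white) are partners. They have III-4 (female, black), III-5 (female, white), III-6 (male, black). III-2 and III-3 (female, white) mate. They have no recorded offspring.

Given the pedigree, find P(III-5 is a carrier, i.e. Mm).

II-1 is white so carries M and passed m to III-4 (mm), so II-1 is Mm.
II-4 is white so carries M and passed m to III-4 (mm), so II-4 is Mm.
Their cross gives offspring ratios 1/4 MM : 1/2 Mm : 1/4 mm. Conditioning on III-5 being white, P(Mm) = 1/2 / 3/4 = 2/3.

2/3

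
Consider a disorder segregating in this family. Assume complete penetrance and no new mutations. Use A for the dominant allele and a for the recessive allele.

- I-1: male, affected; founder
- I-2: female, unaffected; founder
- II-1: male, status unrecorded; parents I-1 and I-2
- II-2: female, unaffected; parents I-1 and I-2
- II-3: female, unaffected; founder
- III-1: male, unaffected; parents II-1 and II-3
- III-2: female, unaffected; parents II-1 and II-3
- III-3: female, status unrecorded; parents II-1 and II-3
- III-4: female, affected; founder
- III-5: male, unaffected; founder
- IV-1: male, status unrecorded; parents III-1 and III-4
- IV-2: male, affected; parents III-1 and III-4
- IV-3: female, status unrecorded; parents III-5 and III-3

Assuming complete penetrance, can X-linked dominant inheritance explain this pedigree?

No

Under X-linked dominant, II-2 (unaffected, female) cannot arise from I-1 (affected) × I-2 (unaffected).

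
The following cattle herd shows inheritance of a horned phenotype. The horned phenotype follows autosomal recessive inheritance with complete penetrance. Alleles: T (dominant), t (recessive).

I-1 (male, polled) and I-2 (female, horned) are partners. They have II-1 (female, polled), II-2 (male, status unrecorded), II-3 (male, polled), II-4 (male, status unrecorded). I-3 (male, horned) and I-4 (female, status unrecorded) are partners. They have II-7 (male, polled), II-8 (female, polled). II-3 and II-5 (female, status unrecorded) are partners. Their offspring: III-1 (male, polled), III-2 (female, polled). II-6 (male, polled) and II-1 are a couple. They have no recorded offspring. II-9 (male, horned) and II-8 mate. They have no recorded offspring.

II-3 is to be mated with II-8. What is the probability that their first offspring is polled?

3/4

II-3 is polled so carries T and received t from I-2 (tt), so II-3 is Tt.
II-8 is polled so carries T and received t from I-3 (tt), so II-8 is Tt.
The cross gives 1/4 TT : 1/2 Tt : 1/4 tt, so P(offspring is polled) = 3/4.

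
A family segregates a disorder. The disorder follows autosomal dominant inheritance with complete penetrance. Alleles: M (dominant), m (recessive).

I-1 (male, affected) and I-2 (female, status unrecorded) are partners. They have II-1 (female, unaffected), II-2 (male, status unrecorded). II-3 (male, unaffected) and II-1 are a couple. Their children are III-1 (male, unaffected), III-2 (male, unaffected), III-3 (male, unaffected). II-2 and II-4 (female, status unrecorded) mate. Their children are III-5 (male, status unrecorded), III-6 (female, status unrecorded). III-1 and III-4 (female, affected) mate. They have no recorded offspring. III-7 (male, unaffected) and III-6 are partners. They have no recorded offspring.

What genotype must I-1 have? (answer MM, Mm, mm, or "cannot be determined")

Mm

From phenotype alone, I-1 is MM or Mm.
I-1 is affected so carries M and passed m to II-1 (mm), so I-1 is Mm.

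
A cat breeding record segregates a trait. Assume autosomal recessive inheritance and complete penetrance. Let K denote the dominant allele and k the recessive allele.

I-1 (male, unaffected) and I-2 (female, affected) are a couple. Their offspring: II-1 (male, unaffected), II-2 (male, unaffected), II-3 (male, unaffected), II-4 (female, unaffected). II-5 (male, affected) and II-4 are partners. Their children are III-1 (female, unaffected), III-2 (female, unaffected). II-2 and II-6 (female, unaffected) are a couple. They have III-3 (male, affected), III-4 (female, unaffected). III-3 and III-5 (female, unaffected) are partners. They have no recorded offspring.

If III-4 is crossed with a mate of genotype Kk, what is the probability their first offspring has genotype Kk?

1/2

II-2 is unaffected so carries K and received k from I-2 (kk), so II-2 is Kk.
II-6 is unaffected so carries K and passed k to III-3 (kk), so II-6 is Kk.
III-4 is an unaffected offspring of II-2 (Kk) × II-6 (Kk), whose cross gives 1/4 KK : 1/2 Kk : 1/4 kk; conditioning on being unaffected, III-4 is KK with probability 1/3, Kk with probability 2/3.
Summing over parental genotype combinations, P(offspring has genotype Kk) = 1/3·1/2 + 2/3·1/2 = 1/2.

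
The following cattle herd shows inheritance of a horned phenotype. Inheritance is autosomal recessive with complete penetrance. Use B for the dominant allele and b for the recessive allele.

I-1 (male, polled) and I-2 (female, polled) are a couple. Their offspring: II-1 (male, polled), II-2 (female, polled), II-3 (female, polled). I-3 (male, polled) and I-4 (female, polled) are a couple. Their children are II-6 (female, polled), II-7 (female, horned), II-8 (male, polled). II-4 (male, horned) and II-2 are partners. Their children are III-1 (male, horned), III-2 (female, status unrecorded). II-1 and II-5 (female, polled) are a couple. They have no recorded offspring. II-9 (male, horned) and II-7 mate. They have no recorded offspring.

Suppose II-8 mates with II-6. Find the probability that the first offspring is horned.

1/9

I-3 is polled so carries B and passed b to II-7 (bb), so I-3 is Bb.
I-4 is polled so carries B and passed b to II-7 (bb), so I-4 is Bb.
II-8 is a polled offspring of I-3 (Bb) × I-4 (Bb), whose cross gives 1/4 BB : 1/2 Bb : 1/4 bb; conditioning on being polled, II-8 is BB with probability 1/3, Bb with probability 2/3.
II-6 is a polled offspring of I-3 (Bb) × I-4 (Bb), whose cross gives 1/4 BB : 1/2 Bb : 1/4 bb; conditioning on being polled, II-6 is BB with probability 1/3, Bb with probability 2/3.
Summing over parental genotype combinations, P(offspring is horned) = 4/9·1/4 = 1/9.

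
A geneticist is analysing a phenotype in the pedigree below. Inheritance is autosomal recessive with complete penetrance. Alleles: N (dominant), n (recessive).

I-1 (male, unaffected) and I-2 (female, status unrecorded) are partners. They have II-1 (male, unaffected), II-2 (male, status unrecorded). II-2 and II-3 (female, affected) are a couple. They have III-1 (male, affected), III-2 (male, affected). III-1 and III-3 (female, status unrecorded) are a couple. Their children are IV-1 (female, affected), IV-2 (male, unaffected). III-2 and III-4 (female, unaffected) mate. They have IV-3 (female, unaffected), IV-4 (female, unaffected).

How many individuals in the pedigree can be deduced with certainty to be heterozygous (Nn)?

4

Obligate heterozygotes: III-3 passed N to IV-2 (Nn, whose n came from III-1) and passed n to IV-1 (nn), so III-3 is Nn; IV-2 is unaffected so carries N and received n from III-1 (nn), so IV-2 is Nn; IV-3 is unaffected so carries N and received n from III-2 (nn), so IV-3 is Nn; IV-4 is unaffected so carries N and received n from III-2 (nn), so IV-4 is Nn.
Every other individual is either homozygous by phenotype or has at least one consistent homozygous assignment, so the count is 4.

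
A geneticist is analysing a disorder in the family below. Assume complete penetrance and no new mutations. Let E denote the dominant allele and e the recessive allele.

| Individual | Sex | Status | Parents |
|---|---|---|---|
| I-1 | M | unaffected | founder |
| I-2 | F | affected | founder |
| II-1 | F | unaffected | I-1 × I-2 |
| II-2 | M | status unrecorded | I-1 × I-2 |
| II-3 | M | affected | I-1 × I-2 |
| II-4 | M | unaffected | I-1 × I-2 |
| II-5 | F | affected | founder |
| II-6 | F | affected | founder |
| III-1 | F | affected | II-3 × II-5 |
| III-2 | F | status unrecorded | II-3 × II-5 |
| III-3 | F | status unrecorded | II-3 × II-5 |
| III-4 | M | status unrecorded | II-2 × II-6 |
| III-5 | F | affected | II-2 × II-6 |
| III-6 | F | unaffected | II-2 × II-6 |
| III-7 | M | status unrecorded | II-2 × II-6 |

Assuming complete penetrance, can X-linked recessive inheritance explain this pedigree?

Under X-linked recessive, II-4 (unaffected, male) cannot arise from I-1 (unaffected) × I-2 (affected).

No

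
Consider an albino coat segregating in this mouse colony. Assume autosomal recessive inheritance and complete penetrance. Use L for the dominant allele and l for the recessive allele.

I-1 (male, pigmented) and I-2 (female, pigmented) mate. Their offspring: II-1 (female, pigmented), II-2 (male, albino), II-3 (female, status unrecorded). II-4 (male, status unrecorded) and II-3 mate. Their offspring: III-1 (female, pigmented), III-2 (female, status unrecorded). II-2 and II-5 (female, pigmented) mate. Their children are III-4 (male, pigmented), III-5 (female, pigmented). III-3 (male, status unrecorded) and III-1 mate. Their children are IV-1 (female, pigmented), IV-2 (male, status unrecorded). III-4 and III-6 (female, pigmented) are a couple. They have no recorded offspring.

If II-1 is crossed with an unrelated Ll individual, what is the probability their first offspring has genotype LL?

I-1 is pigmented so carries L and passed l to II-2 (ll), so I-1 is Ll.
I-2 is pigmented so carries L and passed l to II-2 (ll), so I-2 is Ll.
II-1 is a pigmented offspring of I-1 (Ll) × I-2 (Ll), whose cross gives 1/4 LL : 1/2 Ll : 1/4 ll; conditioning on being pigmented, II-1 is LL with probability 1/3, Ll with probability 2/3.
Summing over parental genotype combinations, P(offspring has genotype LL) = 1/3·1/2 + 2/3·1/4 = 1/3.

1/3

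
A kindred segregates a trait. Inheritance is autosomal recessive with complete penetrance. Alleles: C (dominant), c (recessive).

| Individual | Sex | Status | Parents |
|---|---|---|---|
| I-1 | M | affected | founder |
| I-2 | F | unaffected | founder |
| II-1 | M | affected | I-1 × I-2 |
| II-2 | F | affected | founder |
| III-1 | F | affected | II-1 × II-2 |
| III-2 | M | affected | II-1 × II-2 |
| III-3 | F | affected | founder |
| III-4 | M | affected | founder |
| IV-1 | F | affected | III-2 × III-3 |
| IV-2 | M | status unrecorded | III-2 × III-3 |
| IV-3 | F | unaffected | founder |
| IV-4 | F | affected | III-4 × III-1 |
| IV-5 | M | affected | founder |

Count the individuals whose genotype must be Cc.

1

Obligate heterozygotes: I-2 is unaffected so carries C and passed c to II-1 (cc), so I-2 is Cc.
Every other individual is either homozygous by phenotype or has at least one consistent homozygous assignment, so the count is 1.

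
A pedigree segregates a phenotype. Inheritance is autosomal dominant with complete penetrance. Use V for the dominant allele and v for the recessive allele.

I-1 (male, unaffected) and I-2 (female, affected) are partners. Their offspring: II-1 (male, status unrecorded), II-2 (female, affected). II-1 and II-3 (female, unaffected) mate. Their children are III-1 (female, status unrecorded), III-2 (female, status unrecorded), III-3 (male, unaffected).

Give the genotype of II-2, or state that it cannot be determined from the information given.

From phenotype alone, II-2 is VV or Vv.
II-2 is affected so carries V and received v from I-1 (vv), so II-2 is Vv.

Vv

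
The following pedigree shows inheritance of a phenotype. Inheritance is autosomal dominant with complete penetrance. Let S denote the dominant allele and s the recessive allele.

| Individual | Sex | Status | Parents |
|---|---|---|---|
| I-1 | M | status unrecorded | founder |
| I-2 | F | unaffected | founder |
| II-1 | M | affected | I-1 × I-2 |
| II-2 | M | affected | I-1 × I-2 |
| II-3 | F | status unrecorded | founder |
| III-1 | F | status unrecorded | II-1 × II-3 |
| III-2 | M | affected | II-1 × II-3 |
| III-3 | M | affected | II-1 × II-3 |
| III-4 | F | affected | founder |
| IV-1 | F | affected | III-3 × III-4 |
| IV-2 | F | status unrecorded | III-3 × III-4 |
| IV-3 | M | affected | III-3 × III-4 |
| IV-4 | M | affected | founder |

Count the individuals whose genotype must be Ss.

Obligate heterozygotes: II-1 is affected so carries S and received s from I-2 (ss), so II-1 is Ss; II-2 is affected so carries S and received s from I-2 (ss), so II-2 is Ss.
Every other individual is either homozygous by phenotype or has at least one consistent homozygous assignment, so the count is 2.

2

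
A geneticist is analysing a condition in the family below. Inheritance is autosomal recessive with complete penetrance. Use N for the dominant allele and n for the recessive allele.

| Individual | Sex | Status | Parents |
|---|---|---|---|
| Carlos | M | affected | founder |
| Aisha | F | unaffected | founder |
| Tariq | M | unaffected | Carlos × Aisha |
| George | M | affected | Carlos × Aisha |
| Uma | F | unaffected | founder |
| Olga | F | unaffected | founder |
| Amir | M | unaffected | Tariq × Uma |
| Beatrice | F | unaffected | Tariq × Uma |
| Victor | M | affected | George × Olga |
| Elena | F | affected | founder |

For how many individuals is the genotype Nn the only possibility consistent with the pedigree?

Obligate heterozygotes: Aisha is unaffected so carries N and passed n to George (nn), so Aisha is Nn; Tariq is unaffected so carries N and received n from Carlos (nn), so Tariq is Nn; Olga is unaffected so carries N and passed n to Victor (nn), so Olga is Nn.
Every other individual is either homozygous by phenotype or has at least one consistent homozygous assignment, so the count is 3.

3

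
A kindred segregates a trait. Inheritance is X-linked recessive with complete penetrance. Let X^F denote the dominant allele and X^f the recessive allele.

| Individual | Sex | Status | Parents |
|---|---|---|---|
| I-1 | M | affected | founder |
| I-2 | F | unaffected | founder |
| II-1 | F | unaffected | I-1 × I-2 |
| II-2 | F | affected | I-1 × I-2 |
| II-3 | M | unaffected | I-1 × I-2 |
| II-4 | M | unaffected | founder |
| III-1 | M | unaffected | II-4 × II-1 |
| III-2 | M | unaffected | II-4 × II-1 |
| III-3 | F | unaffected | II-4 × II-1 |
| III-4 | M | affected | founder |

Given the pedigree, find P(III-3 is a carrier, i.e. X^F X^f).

II-4 is unaffected, so II-4 is X^F Y.
II-1 is unaffected so carries F and received f from I-1 (X^f Y), so II-1 is X^F X^f.
Their cross gives offspring ratios 1/2 X^F X^F : 1/2 X^F X^f. Conditioning on III-3 being unaffected, P(X^F X^f) = 1/2 / 1 = 1/2.

1/2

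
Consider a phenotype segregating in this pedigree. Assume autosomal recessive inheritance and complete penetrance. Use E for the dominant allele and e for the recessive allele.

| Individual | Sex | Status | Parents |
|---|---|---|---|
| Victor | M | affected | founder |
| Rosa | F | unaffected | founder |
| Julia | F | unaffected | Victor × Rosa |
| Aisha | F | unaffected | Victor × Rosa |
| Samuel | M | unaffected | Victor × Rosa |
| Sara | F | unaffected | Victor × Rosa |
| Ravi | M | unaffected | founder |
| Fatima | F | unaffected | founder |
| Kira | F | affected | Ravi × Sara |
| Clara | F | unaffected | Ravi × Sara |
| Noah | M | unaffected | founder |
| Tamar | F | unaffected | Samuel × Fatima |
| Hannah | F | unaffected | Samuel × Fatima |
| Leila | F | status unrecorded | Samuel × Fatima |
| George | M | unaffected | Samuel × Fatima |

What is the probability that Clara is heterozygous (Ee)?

Ravi is unaffected so carries E and passed e to Kira (ee), so Ravi is Ee.
Sara is unaffected so carries E and received e from Victor (ee), so Sara is Ee.
Their cross gives offspring ratios 1/4 EE : 1/2 Ee : 1/4 ee. Conditioning on Clara being unaffected, P(Ee) = 1/2 / 3/4 = 2/3.

2/3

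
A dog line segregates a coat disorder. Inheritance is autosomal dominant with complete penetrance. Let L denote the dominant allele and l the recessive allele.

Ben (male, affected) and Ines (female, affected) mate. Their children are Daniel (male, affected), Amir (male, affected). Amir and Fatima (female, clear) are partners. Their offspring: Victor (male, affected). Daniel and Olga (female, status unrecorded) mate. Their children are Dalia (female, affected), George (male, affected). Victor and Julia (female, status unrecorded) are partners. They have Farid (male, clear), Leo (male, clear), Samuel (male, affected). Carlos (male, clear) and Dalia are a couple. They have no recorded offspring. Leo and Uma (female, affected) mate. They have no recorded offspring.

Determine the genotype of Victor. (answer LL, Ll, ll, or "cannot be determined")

Ll

From phenotype alone, Victor is LL or Ll.
Victor is affected so carries L and received l from Fatima (ll), so Victor is Ll.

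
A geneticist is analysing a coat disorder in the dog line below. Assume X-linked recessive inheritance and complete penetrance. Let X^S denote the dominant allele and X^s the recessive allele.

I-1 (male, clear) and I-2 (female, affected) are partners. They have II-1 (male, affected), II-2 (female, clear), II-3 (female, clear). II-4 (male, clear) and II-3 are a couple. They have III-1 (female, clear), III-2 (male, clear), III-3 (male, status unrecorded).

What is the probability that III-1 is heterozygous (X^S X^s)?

1/2

II-4 is clear, so II-4 is X^S Y.
II-3 is clear so carries S and received s from I-2 (X^s X^s), so II-3 is X^S X^s.
Their cross gives offspring ratios 1/2 X^S X^S : 1/2 X^S X^s. Conditioning on III-1 being clear, P(X^S X^s) = 1/2 / 1 = 1/2.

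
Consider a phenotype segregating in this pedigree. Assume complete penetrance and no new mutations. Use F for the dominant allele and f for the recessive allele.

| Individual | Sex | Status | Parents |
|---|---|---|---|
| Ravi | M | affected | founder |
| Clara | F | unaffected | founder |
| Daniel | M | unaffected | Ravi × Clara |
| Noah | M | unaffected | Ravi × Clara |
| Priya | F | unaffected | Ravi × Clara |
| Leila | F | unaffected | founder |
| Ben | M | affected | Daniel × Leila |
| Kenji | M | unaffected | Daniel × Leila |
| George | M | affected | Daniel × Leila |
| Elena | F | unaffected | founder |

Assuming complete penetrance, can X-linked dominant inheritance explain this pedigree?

No

Under X-linked dominant, Priya (unaffected, female) cannot arise from Ravi (affected) × Clara (unaffected).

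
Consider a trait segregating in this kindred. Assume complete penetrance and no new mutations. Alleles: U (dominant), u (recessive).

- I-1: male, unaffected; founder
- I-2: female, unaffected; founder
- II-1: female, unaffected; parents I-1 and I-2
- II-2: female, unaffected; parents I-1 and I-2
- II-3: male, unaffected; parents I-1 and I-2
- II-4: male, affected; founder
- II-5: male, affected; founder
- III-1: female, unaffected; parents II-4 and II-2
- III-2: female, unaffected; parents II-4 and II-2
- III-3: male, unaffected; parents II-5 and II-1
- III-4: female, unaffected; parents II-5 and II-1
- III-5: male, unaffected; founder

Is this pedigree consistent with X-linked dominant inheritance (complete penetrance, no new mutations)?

Under X-linked dominant, III-1 (unaffected, female) cannot arise from II-4 (affected) × II-2 (unaffected).

No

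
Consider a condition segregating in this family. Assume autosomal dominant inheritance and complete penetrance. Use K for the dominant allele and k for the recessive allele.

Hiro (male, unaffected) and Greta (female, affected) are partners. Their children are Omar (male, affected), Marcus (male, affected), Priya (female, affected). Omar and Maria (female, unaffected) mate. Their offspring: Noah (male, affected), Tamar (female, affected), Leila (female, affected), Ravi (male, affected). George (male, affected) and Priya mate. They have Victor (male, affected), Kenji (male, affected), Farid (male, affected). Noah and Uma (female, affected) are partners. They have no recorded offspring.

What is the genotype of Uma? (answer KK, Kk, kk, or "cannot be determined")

cannot be determined

Uma's phenotype allows KK or Kk, and no parent or child forces a single allele at both positions; consistent genotype assignments exist with Uma as KK or Kk.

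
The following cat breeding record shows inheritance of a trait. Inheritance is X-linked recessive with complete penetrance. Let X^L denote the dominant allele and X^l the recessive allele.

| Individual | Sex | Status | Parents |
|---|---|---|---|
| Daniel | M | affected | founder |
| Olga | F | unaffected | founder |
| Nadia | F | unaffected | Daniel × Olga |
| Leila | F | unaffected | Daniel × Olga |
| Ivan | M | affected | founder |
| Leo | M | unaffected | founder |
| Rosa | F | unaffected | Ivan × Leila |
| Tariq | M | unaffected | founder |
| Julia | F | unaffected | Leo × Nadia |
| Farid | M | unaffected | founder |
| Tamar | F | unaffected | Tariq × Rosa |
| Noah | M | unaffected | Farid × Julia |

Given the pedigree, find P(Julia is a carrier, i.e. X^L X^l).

Leo is unaffected, so Leo is X^L Y.
Nadia is unaffected so carries L and received l from Daniel (X^l Y), so Nadia is X^L X^l.
Their cross gives offspring ratios 1/2 X^L X^L : 1/2 X^L X^l. Conditioning on Julia being unaffected, P(X^L X^l) = 1/2 / 1 = 1/2 before taking Julia's own offspring into account.
Farid is unaffected, so Farid is X^L Y.
Now use Julia's offspring. Probability of each recorded status — unaffected son Noah: 1/2 if Julia is X^L X^l, 1 if X^L X^L.
Bayes: P(X^L X^l) = 1/2·1/2 / (1/2·1/2 + 1/2·1) = 1/3.

1/3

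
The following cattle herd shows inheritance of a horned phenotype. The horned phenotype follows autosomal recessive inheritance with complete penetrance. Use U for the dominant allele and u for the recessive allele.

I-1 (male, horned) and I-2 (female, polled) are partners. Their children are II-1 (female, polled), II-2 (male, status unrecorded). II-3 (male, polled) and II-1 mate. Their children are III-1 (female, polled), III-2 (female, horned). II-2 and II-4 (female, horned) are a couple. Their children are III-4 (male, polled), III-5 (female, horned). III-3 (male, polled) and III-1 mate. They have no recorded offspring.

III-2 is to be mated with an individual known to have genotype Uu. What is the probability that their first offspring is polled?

1/2

III-2 is horned, so III-2 is uu.
The cross gives 1/2 Uu : 1/2 uu, so P(offspring is polled) = 1/2.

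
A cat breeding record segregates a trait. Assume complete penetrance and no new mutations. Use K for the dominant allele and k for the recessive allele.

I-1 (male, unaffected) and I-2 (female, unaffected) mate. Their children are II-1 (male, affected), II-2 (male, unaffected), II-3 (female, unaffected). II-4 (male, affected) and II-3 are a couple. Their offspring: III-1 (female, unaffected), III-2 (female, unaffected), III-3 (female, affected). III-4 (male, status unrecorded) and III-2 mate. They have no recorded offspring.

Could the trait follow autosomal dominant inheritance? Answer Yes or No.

Under autosomal dominant, II-1 (affected, male) cannot arise from I-1 (unaffected) × I-2 (unaffected).

No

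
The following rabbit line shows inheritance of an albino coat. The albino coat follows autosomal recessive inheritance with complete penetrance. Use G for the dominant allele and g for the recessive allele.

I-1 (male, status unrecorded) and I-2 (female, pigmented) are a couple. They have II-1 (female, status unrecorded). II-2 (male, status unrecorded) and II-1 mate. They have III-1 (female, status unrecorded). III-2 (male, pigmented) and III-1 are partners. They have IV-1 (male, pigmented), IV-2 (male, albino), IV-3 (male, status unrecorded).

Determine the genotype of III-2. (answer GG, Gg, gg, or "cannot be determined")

Gg

From phenotype alone, III-2 is GG or Gg.
III-2 is pigmented so carries G and passed g to IV-2 (gg), so III-2 is Gg.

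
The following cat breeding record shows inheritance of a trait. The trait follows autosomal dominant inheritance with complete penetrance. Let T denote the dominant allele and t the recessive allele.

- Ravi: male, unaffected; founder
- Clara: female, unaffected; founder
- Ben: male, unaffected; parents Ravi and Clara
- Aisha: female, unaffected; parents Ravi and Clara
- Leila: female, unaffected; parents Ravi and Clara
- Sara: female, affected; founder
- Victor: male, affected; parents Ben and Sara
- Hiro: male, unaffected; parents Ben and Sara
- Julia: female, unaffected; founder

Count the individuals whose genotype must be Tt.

2

Obligate heterozygotes: Sara is affected so carries T and passed t to Hiro (tt), so Sara is Tt; Victor is affected so carries T and received t from Ben (tt), so Victor is Tt.
Every other individual is either homozygous by phenotype or has at least one consistent homozygous assignment, so the count is 2.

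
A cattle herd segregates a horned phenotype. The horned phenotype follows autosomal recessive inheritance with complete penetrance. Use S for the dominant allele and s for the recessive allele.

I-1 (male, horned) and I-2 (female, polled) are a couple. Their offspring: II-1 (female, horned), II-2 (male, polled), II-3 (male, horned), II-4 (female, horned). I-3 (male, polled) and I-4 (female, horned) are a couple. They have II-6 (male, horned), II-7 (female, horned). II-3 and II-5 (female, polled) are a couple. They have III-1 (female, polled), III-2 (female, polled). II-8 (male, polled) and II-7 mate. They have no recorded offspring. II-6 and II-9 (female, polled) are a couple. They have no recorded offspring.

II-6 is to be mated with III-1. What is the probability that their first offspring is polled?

1/2

II-6 is horned, so II-6 is ss.
III-1 is polled so carries S and received s from II-3 (ss), so III-1 is Ss.
The cross gives 1/2 Ss : 1/2 ss, so P(offspring is polled) = 1/2.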